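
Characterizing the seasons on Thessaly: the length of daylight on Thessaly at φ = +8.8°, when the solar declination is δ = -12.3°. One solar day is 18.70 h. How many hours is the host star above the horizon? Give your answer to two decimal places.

9.15 h

cos H₀ = −tan φ · tan δ = −tan(+8.8°) × tan(-12.300°) = 0.0338, so H₀ = 1.5370 rad = 88.07°.
Daylight = 2H₀/(2π) × 18.70 h = (1.5370/π) × 18.70 = 9.15 h.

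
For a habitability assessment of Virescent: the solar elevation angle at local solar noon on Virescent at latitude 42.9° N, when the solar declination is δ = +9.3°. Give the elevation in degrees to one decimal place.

56.4°

At local noon the hour angle is zero, so the zenith angle equals |φ − δ| = |+42.9° − (+9.300°)| = 33.600°.
Elevation = 90° − 33.600° = 56.4°.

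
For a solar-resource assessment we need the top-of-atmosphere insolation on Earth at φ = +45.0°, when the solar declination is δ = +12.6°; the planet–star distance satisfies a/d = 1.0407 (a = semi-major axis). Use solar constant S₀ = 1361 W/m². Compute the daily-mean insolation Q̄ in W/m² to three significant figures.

cos H₀ = −tan(+45.0°) tan(+12.600°) = -0.2235, H₀ = 1.7962 rad.
Bracket: H₀ sin φ sin δ + cos φ cos δ sin H₀ = 1.7962×0.70711×0.21814 + 0.70711×0.97592×0.97470 = 0.277062 + 0.672624 = 0.949686.
Inverse-square distance factor (a/d)² = 1.0407² = 1.083056.
Q̄ = (S₀/π) × 1.083056 × [bracket] = (1361/π) × 1.083056 × 0.949686 = 445.6 W/m².

Q̄ ≈ 446 W/m²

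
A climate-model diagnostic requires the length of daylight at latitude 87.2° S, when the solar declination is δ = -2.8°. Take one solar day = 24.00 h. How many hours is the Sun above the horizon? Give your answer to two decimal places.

Sunrise equation: cos h₀ = −tan ϕ · tan δ = -1.0000 ≤ −1, so the Sun never sets (polar day) and h₀ = π.
Daylight = 2h₀/(2π) × 24.00 h = (3.1416/π) × 24.00 = 24.00 h.

24.00 h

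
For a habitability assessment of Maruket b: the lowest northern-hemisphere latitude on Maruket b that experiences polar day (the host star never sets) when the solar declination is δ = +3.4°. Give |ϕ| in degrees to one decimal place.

Polar day requires cos h₀ = −tan ϕ tan δ ≤ −1, i.e. tan ϕ tan δ ≥ 1.
The boundary is |tan ϕ| · |tan δ| = 1, so |ϕ| = 90° − |δ| = 90° − 3.4° = 86.6° in the northern hemisphere.

|ϕ| = 86.6°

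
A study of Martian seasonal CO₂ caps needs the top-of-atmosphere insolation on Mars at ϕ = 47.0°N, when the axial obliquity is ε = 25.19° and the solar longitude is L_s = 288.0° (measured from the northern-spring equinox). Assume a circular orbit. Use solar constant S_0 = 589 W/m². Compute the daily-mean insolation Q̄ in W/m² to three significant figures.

Q̄ ≈ 43.2 W/m²

Solar declination: sin δ = sin ε · sin L_s = sin 25.19° × sin 288.0° = -0.40479, so δ = -23.878°.
cos h₀ = −tan(+47.0°) tan(-23.878°) = 0.4747, h₀ = 1.0762 rad.
Bracket: h₀ sin ϕ sin δ + cos ϕ cos δ sin h₀ = 1.0762×0.73135×-0.40479 + 0.68200×0.91441×0.88014 = -0.318602 + 0.548880 = 0.230278.
Q̄ = (S_0/π) × [bracket] = (589/π) × 0.230278 = 43.17 W/m².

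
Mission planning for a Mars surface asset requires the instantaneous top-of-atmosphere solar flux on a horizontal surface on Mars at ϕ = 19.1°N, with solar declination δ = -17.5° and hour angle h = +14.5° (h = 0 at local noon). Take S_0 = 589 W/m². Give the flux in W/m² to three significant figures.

456 W/m²

cos θ_z = sin ϕ sin δ + cos ϕ cos δ cos h = -0.098396 + 0.872508 = 0.774112.
Flux = S_0 · cos θ_z = 589 × 0.774112 = 456.0 W/m².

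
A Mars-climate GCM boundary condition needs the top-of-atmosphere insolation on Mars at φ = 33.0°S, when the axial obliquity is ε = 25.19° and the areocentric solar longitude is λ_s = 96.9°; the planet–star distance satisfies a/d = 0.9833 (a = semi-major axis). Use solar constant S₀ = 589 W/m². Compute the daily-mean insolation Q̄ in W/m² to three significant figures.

Q̄ ≈ 78.6 W/m²

sin δ = sin 25.19° × sin 96.9° = 0.42254, so δ = +24.995°.
cos H₀ = −tan(-33.0°) tan(+24.995°) = 0.3028, H₀ = 1.2632 rad.
Bracket: H₀ sin φ sin δ + cos φ cos δ sin H₀ = 1.2632×-0.54464×0.42254 + 0.83867×0.90634×0.95307 = -0.290703 + 0.724448 = 0.433745.
Inverse-square distance factor (a/d)² = 0.9833² = 0.966879.
Q̄ = (S₀/π) × 0.966879 × [bracket] = (589/π) × 0.966879 × 0.433745 = 78.63 W/m².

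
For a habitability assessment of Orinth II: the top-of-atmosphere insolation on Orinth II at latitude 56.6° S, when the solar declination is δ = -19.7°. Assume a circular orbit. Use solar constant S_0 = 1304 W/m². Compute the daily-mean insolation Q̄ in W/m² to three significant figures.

Q̄ ≈ 431 W/m²

cos h₀ = −tan(-56.6°) tan(-19.700°) = -0.5430, h₀ = 2.1448 rad.
Bracket: h₀ sin ϕ sin δ + cos ϕ cos δ sin h₀ = 2.1448×-0.83485×-0.33710 + 0.55048×0.94147×0.83972 = 0.603607 + 0.435194 = 1.038801.
Q̄ = (S_0/π) × [bracket] = (1304/π) × 1.038801 = 431.2 W/m².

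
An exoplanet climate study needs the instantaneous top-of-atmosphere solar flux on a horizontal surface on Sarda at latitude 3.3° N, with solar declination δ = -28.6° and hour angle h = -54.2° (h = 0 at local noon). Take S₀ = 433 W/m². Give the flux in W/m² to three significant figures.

cos θ_z = sin φ sin δ + cos φ cos δ cos h = -0.027555 + 0.512731 = 0.485176.
Flux = S₀ · cos θ_z = 433 × 0.485176 = 210.1 W/m².

210 W/m²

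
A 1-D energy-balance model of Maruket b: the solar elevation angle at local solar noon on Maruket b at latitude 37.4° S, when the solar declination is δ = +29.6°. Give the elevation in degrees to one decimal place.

At local noon the hour angle is zero, so the zenith angle equals |φ − δ| = |-37.4° − (+29.600°)| = 67.000°.
Elevation = 90° − 67.000° = 23.0°.

23.0°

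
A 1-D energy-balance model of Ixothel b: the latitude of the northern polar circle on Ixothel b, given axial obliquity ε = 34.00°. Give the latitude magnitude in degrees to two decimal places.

The polar circle is the lowest latitude that experiences at least one full rotation of continuous daylight at the northern-summer solstice; it lies at |ϕ| = 90° − ε = 90° − 34.00° = 56.00°.

56.00°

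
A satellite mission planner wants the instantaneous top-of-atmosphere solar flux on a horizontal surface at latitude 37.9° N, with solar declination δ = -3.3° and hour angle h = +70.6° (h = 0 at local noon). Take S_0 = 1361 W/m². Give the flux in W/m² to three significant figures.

308 W/m²

cos θ_z = sin ϕ sin δ + cos ϕ cos δ cos h = -0.035361 + 0.261668 = 0.226307.
Flux = S_0 · cos θ_z = 1361 × 0.226307 = 308.0 W/m².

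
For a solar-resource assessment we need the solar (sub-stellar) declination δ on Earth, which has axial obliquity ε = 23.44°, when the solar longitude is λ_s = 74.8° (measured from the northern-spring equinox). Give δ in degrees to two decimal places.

sin δ = sin ε · sin λ_s = sin 23.44° × sin 74.8° = 0.383872.
δ = arcsin(0.383872) = +22.57°.

δ = +22.57°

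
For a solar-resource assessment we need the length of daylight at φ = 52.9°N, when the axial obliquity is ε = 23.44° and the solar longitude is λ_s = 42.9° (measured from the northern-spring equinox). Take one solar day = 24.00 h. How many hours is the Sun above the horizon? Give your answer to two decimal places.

Solar declination: sin δ = sin ε · sin λ_s = sin 23.44° × sin 42.9° = 0.27078, so δ = +15.711°.
cos H₀ = −tan φ · tan δ = −tan(+52.9°) × tan(+15.711°) = -0.3719, so H₀ = 1.9519 rad = 111.83°.
Daylight = 2H₀/(2π) × 24.00 h = (1.9519/π) × 24.00 = 14.91 h.

14.91 h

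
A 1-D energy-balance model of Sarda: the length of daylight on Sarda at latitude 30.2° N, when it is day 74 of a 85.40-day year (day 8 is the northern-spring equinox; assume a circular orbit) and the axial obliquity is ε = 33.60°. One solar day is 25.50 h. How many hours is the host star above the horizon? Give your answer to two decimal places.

Solar longitude: λ_s = 360° × (74 − 8)/85.40 = 278.220°.
sin δ = sin 33.60° × sin 278.220° = -0.54771, so δ = -33.210°.
cos H₀ = −tan φ · tan δ = −tan(+30.2°) × tan(-33.210°) = 0.3810, so H₀ = 1.1799 rad = 67.60°.
Daylight = 2H₀/(2π) × 25.50 h = (1.1799/π) × 25.50 = 9.58 h.

9.58 h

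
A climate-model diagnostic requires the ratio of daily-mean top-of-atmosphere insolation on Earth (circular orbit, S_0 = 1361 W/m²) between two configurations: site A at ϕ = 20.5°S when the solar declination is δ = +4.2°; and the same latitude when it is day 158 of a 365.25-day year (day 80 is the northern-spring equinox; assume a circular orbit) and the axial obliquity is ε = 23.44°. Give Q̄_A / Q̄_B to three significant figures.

— Configuration A (ϕ=-20.5°):
cos h₀ = −tan(-20.5°) tan(+4.200°) = 0.0275, h₀ = 1.5433 rad.
Bracket: h₀ sin ϕ sin δ + cos ϕ cos δ sin h₀ = 1.5433×-0.35021×0.07324 + 0.93667×0.99731×0.99962 = -0.039585 + 0.933795 = 0.894210.
Q̄ = (S_0/π) × [bracket] = (1361/π) × 0.894210 = 387.39 W/m².
— Configuration B (ϕ=-20.5°):
Solar longitude: L_s = 360° × (158 − 80)/365.25 = 76.879°.
sin δ = sin 23.44° × sin 76.879° = 0.38740, so δ = +22.793°.
cos h₀ = −tan(-20.5°) tan(+22.793°) = 0.1571, h₀ = 1.4130 rad.
Bracket: h₀ sin ϕ sin δ + cos ϕ cos δ sin h₀ = 1.4130×-0.35021×0.38740 + 0.93667×0.92191×0.98758 = -0.191704 + 0.852800 = 0.661096.
Q̄ = (S_0/π) × [bracket] = (1361/π) × 0.661096 = 286.40 W/m².
Ratio Q̄_A / Q̄_B = 387.39 / 286.40 = 1.353.

Q̄_A / Q̄_B ≈ 1.35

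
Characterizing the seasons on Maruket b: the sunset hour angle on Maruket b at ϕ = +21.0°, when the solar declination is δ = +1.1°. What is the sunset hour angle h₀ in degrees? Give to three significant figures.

h₀ = 90.4°

cos h₀ = −tan ϕ · tan δ = −tan(+21.0°) × tan(+1.100°) = -0.0074, so h₀ = 1.5782 rad = 90.42°.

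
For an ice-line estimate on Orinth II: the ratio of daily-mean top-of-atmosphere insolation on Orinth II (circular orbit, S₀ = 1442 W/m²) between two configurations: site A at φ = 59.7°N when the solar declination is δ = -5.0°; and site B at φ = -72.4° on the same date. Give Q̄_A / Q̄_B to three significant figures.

Q̄_A / Q̄_B ≈ 0.880

— Configuration A (φ=+59.7°):
cos H₀ = −tan(+59.7°) tan(-5.000°) = 0.1497, H₀ = 1.4205 rad.
Bracket: H₀ sin φ sin δ + cos φ cos δ sin H₀ = 1.4205×0.86340×-0.08716 + 0.50453×0.99619×0.98873 = -0.106898 + 0.496943 = 0.390045.
Q̄ = (S₀/π) × [bracket] = (1442/π) × 0.390045 = 179.03 W/m².
— Configuration B (φ=-72.4°):
cos H₀ = −tan(-72.4°) tan(-5.000°) = -0.2758, H₀ = 1.8502 rad.
Bracket: H₀ sin φ sin δ + cos φ cos δ sin H₀ = 1.8502×-0.95319×-0.08716 + 0.30237×0.99619×0.96122 = 0.153715 + 0.289537 = 0.443252.
Q̄ = (S₀/π) × [bracket] = (1442/π) × 0.443252 = 203.45 W/m².
Ratio Q̄_A / Q̄_B = 179.03 / 203.45 = 0.8800.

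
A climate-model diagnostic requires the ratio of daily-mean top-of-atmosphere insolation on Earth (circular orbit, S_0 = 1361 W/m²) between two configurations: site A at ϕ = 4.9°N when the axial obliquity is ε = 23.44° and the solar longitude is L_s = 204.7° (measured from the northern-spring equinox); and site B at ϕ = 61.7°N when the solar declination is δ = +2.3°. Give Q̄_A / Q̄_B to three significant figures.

Q̄_A / Q̄_B ≈ 1.81

— Configuration A (ϕ=+4.9°):
Solar declination: sin δ = sin ε · sin L_s = sin 23.44° × sin 204.7° = -0.16622, so δ = -9.568°.
cos h₀ = −tan(+4.9°) tan(-9.568°) = 0.0145, h₀ = 1.5563 rad.
Bracket: h₀ sin ϕ sin δ + cos ϕ cos δ sin h₀ = 1.5563×0.08542×-0.16622 + 0.99635×0.98609×0.99990 = -0.022097 + 0.982393 = 0.960296.
Q̄ = (S_0/π) × [bracket] = (1361/π) × 0.960296 = 416.02 W/m².
— Configuration B (ϕ=+61.7°):
cos h₀ = −tan(+61.7°) tan(+2.300°) = -0.0746, h₀ = 1.6455 rad.
Bracket: h₀ sin ϕ sin δ + cos ϕ cos δ sin h₀ = 1.6455×0.88048×0.04013 + 0.47409×0.99919×0.99721 = 0.058142 + 0.472384 = 0.530526.
Q̄ = (S_0/π) × [bracket] = (1361/π) × 0.530526 = 229.83 W/m².
Ratio Q̄_A / Q̄_B = 416.02 / 229.83 = 1.810.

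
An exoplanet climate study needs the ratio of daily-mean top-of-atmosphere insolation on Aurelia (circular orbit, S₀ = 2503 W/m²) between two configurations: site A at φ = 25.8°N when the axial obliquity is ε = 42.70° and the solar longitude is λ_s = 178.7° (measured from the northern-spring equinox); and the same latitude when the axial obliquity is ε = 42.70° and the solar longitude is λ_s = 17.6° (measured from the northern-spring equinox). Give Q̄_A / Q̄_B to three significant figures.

— Configuration A (φ=+25.8°):
Solar declination: sin δ = sin ε · sin λ_s = sin 42.70° × sin 178.7° = 0.01539, so δ = +0.882°.
cos H₀ = −tan(+25.8°) tan(+0.882°) = -0.0074, H₀ = 1.5782 rad.
Bracket: H₀ sin φ sin δ + cos φ cos δ sin H₀ = 1.5782×0.43523×0.01539 + 0.90032×0.99988×0.99997 = 0.010571 + 0.900185 = 0.910756.
Q̄ = (S₀/π) × [bracket] = (2503/π) × 0.910756 = 725.63 W/m².
— Configuration B (φ=+25.8°):
Solar declination: sin δ = sin ε · sin λ_s = sin 42.70° × sin 17.6° = 0.20506, so δ = +11.833°.
cos H₀ = −tan(+25.8°) tan(+11.833°) = -0.1013, H₀ = 1.6722 rad.
Bracket: H₀ sin φ sin δ + cos φ cos δ sin H₀ = 1.6722×0.43523×0.20506 + 0.90032×0.97875×0.99486 = 0.149241 + 0.876659 = 1.025900.
Q̄ = (S₀/π) × [bracket] = (2503/π) × 1.025900 = 817.36 W/m².
Ratio Q̄_A / Q̄_B = 725.63 / 817.36 = 0.8878.

Q̄_A / Q̄_B ≈ 0.888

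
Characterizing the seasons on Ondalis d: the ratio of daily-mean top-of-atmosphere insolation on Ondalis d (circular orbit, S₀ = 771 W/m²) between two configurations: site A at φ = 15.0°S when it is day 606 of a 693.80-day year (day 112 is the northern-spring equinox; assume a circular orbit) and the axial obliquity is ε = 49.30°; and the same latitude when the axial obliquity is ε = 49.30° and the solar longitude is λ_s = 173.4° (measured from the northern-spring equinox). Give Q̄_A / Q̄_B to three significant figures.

— Configuration A (φ=-15.0°):
Solar longitude: λ_s = 360° × (606 − 112)/693.80 = 256.327°.
sin δ = sin 49.30° × sin 256.327° = -0.73665, so δ = -47.447°.
cos H₀ = −tan(-15.0°) tan(-47.447°) = -0.2919, H₀ = 1.8670 rad.
Bracket: H₀ sin φ sin δ + cos φ cos δ sin H₀ = 1.8670×-0.25882×-0.73665 + 0.96593×0.67627×0.95646 = 0.355962 + 0.624788 = 0.980750.
Q̄ = (S₀/π) × [bracket] = (771/π) × 0.980750 = 240.69 W/m².
— Configuration B (φ=-15.0°):
Solar declination: sin δ = sin ε · sin λ_s = sin 49.30° × sin 173.4° = 0.08714, so δ = +4.999°.
cos H₀ = −tan(-15.0°) tan(+4.999°) = 0.0234, H₀ = 1.5474 rad.
Bracket: H₀ sin φ sin δ + cos φ cos δ sin H₀ = 1.5474×-0.25882×0.08714 + 0.96593×0.99620×0.99973 = -0.034899 + 0.962000 = 0.927101.
Q̄ = (S₀/π) × [bracket] = (771/π) × 0.927101 = 227.53 W/m².
Ratio Q̄_A / Q̄_B = 240.69 / 227.53 = 1.058.

Q̄_A / Q̄_B ≈ 1.06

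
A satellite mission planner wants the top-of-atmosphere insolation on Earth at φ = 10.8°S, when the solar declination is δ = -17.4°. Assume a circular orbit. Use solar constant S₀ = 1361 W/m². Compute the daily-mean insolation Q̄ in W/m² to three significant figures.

Q̄ ≈ 445 W/m²

cos H₀ = −tan(-10.8°) tan(-17.400°) = -0.0598, H₀ = 1.6306 rad.
Bracket: H₀ sin φ sin δ + cos φ cos δ sin H₀ = 1.6306×-0.18738×-0.29904 + 0.98229×0.95424×0.99821 = 0.091369 + 0.935663 = 1.027032.
Q̄ = (S₀/π) × [bracket] = (1361/π) × 1.027032 = 444.9 W/m².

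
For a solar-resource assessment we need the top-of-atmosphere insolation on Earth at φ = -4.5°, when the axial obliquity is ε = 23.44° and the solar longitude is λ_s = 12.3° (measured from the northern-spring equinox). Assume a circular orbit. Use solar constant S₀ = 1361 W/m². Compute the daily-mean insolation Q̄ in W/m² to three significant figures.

Solar declination: sin δ = sin ε · sin λ_s = sin 23.44° × sin 12.3° = 0.08474, so δ = +4.861°.
cos H₀ = −tan(-4.5°) tan(+4.861°) = 0.0067, H₀ = 1.5641 rad.
Bracket: H₀ sin φ sin δ + cos φ cos δ sin H₀ = 1.5641×-0.07846×0.08474 + 0.99692×0.99640×0.99998 = -0.010399 + 0.993311 = 0.982912.
Q̄ = (S₀/π) × [bracket] = (1361/π) × 0.982912 = 425.8 W/m².

Q̄ ≈ 426 W/m²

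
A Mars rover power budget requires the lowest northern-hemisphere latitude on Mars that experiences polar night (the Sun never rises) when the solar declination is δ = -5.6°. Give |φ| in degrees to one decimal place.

Polar night requires cos H₀ = −tan φ tan δ ≥ 1, i.e. tan φ tan δ ≤ −1.
The boundary is |tan φ| · |tan δ| = 1, so |φ| = 90° − |δ| = 90° − 5.6° = 84.4° in the northern hemisphere.

|φ| = 84.4°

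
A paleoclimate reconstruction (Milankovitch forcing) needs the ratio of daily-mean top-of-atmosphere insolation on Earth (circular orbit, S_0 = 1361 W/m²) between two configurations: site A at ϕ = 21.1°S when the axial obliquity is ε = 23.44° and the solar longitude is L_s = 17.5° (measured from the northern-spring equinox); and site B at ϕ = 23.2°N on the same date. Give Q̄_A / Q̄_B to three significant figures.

Q̄_A / Q̄_B ≈ 0.870

— Configuration A (ϕ=-21.1°):
Solar declination: sin δ = sin ε · sin L_s = sin 23.44° × sin 17.5° = 0.11962, so δ = +6.870°.
cos h₀ = −tan(-21.1°) tan(+6.870°) = 0.0465, h₀ = 1.5243 rad.
Bracket: h₀ sin ϕ sin δ + cos ϕ cos δ sin h₀ = 1.5243×-0.36000×0.11962 + 0.93295×0.99282×0.99892 = -0.065641 + 0.925251 = 0.859610.
Q̄ = (S_0/π) × [bracket] = (1361/π) × 0.859610 = 372.40 W/m².
— Configuration B (ϕ=+23.2°):
cos h₀ = −tan(+23.2°) tan(+6.870°) = -0.0516, h₀ = 1.6225 rad.
Bracket: h₀ sin ϕ sin δ + cos ϕ cos δ sin h₀ = 1.6225×0.39394×0.11962 + 0.91914×0.99282×0.99867 = 0.076457 + 0.911327 = 0.987784.
Q̄ = (S_0/π) × [bracket] = (1361/π) × 0.987784 = 427.93 W/m².
Ratio Q̄_A / Q̄_B = 372.40 / 427.93 = 0.8702.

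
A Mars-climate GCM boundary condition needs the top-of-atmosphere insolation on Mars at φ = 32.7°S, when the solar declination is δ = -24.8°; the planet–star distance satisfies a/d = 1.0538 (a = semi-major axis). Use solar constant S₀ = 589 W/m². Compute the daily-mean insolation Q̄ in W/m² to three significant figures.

Q̄ ≈ 240 W/m²

cos H₀ = −tan(-32.7°) tan(-24.800°) = -0.2966, H₀ = 1.8720 rad.
Bracket: H₀ sin φ sin δ + cos φ cos δ sin H₀ = 1.8720×-0.54024×-0.41945 + 0.84151×0.90778×0.95499 = 0.424202 + 0.729523 = 1.153725.
Inverse-square distance factor (a/d)² = 1.0538² = 1.110494.
Q̄ = (S₀/π) × 1.110494 × [bracket] = (589/π) × 1.110494 × 1.153725 = 240.2 W/m².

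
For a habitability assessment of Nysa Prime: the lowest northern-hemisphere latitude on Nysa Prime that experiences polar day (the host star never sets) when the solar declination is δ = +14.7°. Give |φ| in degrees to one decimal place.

|φ| = 75.3°

Polar day requires cos H₀ = −tan φ tan δ ≤ −1, i.e. tan φ tan δ ≥ 1.
The boundary is |tan φ| · |tan δ| = 1, so |φ| = 90° − |δ| = 90° − 14.7° = 75.3° in the northern hemisphere.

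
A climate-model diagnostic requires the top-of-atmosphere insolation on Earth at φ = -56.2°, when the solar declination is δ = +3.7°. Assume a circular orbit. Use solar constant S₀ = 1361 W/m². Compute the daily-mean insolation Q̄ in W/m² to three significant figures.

cos H₀ = −tan(-56.2°) tan(+3.700°) = 0.0966, H₀ = 1.4740 rad.
Bracket: H₀ sin φ sin δ + cos φ cos δ sin H₀ = 1.4740×-0.83098×0.06453 + 0.55630×0.99792×0.99532 = -0.079041 + 0.552545 = 0.473504.
Q̄ = (S₀/π) × [bracket] = (1361/π) × 0.473504 = 205.1 W/m².

Q̄ ≈ 205 W/m²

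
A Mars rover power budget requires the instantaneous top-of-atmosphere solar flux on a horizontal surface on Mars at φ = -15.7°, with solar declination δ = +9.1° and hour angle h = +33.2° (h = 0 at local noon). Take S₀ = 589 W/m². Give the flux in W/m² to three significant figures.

cos θ_z = sin φ sin δ + cos φ cos δ cos h = -0.042798 + 0.795407 = 0.752609.
Flux = S₀ · cos θ_z = 589 × 0.752609 = 443.3 W/m².

443 W/m²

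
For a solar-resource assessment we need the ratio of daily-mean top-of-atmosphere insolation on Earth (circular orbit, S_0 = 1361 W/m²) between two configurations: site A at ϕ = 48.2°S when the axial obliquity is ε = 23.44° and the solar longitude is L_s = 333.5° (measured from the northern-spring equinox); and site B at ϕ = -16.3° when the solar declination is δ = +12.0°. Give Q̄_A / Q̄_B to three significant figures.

— Configuration A (ϕ=-48.2°):
Solar declination: sin δ = sin ε · sin L_s = sin 23.44° × sin 333.5° = -0.17749, so δ = -10.224°.
cos h₀ = −tan(-48.2°) tan(-10.224°) = -0.2017, h₀ = 1.7739 rad.
Bracket: h₀ sin ϕ sin δ + cos ϕ cos δ sin h₀ = 1.7739×-0.74548×-0.17749 + 0.66653×0.98412×0.97944 = 0.234714 + 0.642459 = 0.877173.
Q̄ = (S_0/π) × [bracket] = (1361/π) × 0.877173 = 380.01 W/m².
— Configuration B (ϕ=-16.3°):
cos h₀ = −tan(-16.3°) tan(+12.000°) = 0.0622, h₀ = 1.5086 rad.
Bracket: h₀ sin ϕ sin δ + cos ϕ cos δ sin h₀ = 1.5086×-0.28067×0.20791 + 0.95981×0.97815×0.99807 = -0.088033 + 0.937026 = 0.848993.
Q̄ = (S_0/π) × [bracket] = (1361/π) × 0.848993 = 367.80 W/m².
Ratio Q̄_A / Q̄_B = 380.01 / 367.80 = 1.033.

Q̄_A / Q̄_B ≈ 1.03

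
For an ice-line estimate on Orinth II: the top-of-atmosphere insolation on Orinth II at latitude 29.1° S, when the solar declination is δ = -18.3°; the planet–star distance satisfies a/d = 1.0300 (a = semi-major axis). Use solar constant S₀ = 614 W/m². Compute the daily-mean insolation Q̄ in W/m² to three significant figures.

Q̄ ≈ 225 W/m²

cos H₀ = −tan(-29.1°) tan(-18.300°) = -0.1841, H₀ = 1.7559 rad.
Bracket: H₀ sin φ sin δ + cos φ cos δ sin H₀ = 1.7559×-0.48634×-0.31399 + 0.87377×0.94943×0.98291 = 0.268136 + 0.815406 = 1.083542.
Inverse-square distance factor (a/d)² = 1.0300² = 1.060900.
Q̄ = (S₀/π) × 1.060900 × [bracket] = (614/π) × 1.060900 × 1.083542 = 224.7 W/m².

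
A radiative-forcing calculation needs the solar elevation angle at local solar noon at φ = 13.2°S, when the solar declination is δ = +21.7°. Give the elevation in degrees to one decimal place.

At local noon the hour angle is zero, so the zenith angle equals |φ − δ| = |-13.2° − (+21.700°)| = 34.900°.
Elevation = 90° − 34.900° = 55.1°.

55.1°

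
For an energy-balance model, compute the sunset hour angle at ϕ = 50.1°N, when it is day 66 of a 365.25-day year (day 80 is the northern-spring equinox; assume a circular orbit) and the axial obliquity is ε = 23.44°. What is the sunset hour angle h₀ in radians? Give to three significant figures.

h₀ = 1.46 rad

Solar longitude: L_s = 360° × (66 − 80)/365.25 = -13.799°, i.e. -13.799° + 360° = 346.201°.
sin δ = sin 23.44° × sin 346.201° = -0.09488, so δ = -5.444°.
cos h₀ = −tan ϕ · tan δ = −tan(+50.1°) × tan(-5.444°) = 0.1140, so h₀ = 1.4566 rad = 83.45°.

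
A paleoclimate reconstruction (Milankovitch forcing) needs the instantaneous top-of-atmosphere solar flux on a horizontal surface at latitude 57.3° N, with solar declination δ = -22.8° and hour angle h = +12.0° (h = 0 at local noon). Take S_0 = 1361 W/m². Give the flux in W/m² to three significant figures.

cos θ_z = sin ϕ sin δ + cos ϕ cos δ cos h = -0.326099 + 0.487145 = 0.161046.
Flux = S_0 · cos θ_z = 1361 × 0.161046 = 219.2 W/m².

219 W/m²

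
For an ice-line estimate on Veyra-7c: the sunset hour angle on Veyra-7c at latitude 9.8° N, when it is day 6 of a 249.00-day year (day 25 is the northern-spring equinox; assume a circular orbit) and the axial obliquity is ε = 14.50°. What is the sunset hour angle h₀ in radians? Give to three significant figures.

h₀ = 1.55 rad

Solar longitude: L_s = 360° × (6 − 25)/249.00 = -27.470°, i.e. -27.470° + 360° = 332.530°.
sin δ = sin 14.50° × sin 332.530° = -0.11550, so δ = -6.632°.
cos h₀ = −tan ϕ · tan δ = −tan(+9.8°) × tan(-6.632°) = 0.0201, so h₀ = 1.5507 rad = 88.85°.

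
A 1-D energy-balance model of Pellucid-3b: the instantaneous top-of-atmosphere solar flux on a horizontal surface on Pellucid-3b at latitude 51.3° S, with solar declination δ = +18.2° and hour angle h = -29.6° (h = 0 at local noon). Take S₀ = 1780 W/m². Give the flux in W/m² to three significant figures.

485 W/m²

cos θ_z = sin φ sin δ + cos φ cos δ cos h = -0.243756 + 0.516448 = 0.272692.
Flux = S₀ · cos θ_z = 1780 × 0.272692 = 485.4 W/m².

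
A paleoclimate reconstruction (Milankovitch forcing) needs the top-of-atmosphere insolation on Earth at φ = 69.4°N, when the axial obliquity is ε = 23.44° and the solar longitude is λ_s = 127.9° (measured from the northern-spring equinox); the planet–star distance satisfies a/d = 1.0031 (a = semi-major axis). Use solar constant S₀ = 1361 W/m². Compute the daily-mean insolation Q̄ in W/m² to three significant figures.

Solar declination: sin δ = sin ε · sin λ_s = sin 23.44° × sin 127.9° = 0.31389, so δ = +18.294°.
cos H₀ = −tan(+69.4°) tan(+18.294°) = -0.8795, H₀ = 2.6457 rad.
Bracket: H₀ sin φ sin δ + cos φ cos δ sin H₀ = 2.6457×0.93606×0.31389 + 0.35184×0.94946×0.47583 = 0.777359 + 0.158955 = 0.936314.
Inverse-square distance factor (a/d)² = 1.0031² = 1.006210.
Q̄ = (S₀/π) × 1.006210 × [bracket] = (1361/π) × 1.006210 × 0.936314 = 408.1 W/m².

Q̄ ≈ 408 W/m²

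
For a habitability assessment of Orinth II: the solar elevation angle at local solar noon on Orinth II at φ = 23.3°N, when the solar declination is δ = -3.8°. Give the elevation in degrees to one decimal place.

At local noon the hour angle is zero, so the zenith angle equals |φ − δ| = |+23.3° − (-3.800°)| = 27.100°.
Elevation = 90° − 27.100° = 62.9°.

62.9°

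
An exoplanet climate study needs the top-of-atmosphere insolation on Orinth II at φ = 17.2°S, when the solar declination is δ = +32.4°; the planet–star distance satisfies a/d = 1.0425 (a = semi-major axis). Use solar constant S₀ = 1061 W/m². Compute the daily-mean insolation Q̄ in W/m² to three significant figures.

Q̄ ≈ 210 W/m²

cos H₀ = −tan(-17.2°) tan(+32.400°) = 0.1964, H₀ = 1.3731 rad.
Bracket: H₀ sin φ sin δ + cos φ cos δ sin H₀ = 1.3731×-0.29571×0.53583 + 0.95528×0.84433×0.98051 = -0.217568 + 0.790851 = 0.573283.
Inverse-square distance factor (a/d)² = 1.0425² = 1.086806.
Q̄ = (S₀/π) × 1.086806 × [bracket] = (1061/π) × 1.086806 × 0.573283 = 210.4 W/m².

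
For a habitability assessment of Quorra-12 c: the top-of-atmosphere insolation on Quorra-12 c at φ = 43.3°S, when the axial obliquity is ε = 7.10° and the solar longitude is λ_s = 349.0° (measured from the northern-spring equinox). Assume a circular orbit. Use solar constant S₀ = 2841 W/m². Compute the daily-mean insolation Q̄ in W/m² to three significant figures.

Q̄ ≈ 681 W/m²

Solar declination: sin δ = sin ε · sin λ_s = sin 7.10° × sin 349.0° = -0.02358, so δ = -1.351°.
cos H₀ = −tan(-43.3°) tan(-1.351°) = -0.0222, H₀ = 1.5930 rad.
Bracket: H₀ sin φ sin δ + cos φ cos δ sin H₀ = 1.5930×-0.68582×-0.02358 + 0.72777×0.99972×0.99975 = 0.025761 + 0.727384 = 0.753145.
Q̄ = (S₀/π) × [bracket] = (2841/π) × 0.753145 = 681.1 W/m².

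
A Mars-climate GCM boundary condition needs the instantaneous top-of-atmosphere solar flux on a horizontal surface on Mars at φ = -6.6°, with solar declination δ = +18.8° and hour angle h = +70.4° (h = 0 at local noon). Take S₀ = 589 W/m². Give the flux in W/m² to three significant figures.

164 W/m²

cos θ_z = sin φ sin δ + cos φ cos δ cos h = -0.037040 + 0.315450 = 0.278410.
Flux = S₀ · cos θ_z = 589 × 0.278410 = 164.0 W/m².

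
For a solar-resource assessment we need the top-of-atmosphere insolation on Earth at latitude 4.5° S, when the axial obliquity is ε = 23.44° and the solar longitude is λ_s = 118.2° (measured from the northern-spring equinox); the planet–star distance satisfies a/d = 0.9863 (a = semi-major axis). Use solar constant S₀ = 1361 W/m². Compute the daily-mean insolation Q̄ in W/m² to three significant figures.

Solar declination: sin δ = sin ε · sin λ_s = sin 23.44° × sin 118.2° = 0.35057, so δ = +20.522°.
cos H₀ = −tan(-4.5°) tan(+20.522°) = 0.0295, H₀ = 1.5413 rad.
Bracket: H₀ sin φ sin δ + cos φ cos δ sin H₀ = 1.5413×-0.07846×0.35057 + 0.99692×0.93654×0.99957 = -0.042395 + 0.933254 = 0.890859.
Inverse-square distance factor (a/d)² = 0.9863² = 0.972788.
Q̄ = (S₀/π) × 0.972788 × [bracket] = (1361/π) × 0.972788 × 0.890859 = 375.4 W/m².

Q̄ ≈ 375 W/m²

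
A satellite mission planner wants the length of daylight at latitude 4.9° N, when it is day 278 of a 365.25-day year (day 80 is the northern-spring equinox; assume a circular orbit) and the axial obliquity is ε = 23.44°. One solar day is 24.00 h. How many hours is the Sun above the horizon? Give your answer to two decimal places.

11.93 h

Solar longitude: λ_s = 360° × (278 − 80)/365.25 = 195.154°.
sin δ = sin 23.44° × sin 195.154° = -0.10399, so δ = -5.969°.
cos H₀ = −tan φ · tan δ = −tan(+4.9°) × tan(-5.969°) = 0.0090, so H₀ = 1.5618 rad = 89.49°.
Daylight = 2H₀/(2π) × 24.00 h = (1.5618/π) × 24.00 = 11.93 h.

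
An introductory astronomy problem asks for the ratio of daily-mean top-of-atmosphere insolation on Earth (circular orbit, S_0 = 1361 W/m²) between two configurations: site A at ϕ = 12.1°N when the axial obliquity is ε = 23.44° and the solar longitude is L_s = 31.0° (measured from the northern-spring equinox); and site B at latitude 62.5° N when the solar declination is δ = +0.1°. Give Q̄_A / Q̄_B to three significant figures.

— Configuration A (ϕ=+12.1°):
Solar declination: sin δ = sin ε · sin L_s = sin 23.44° × sin 31.0° = 0.20488, so δ = +11.822°.
cos h₀ = −tan(+12.1°) tan(+11.822°) = -0.0449, h₀ = 1.6157 rad.
Bracket: h₀ sin ϕ sin δ + cos ϕ cos δ sin h₀ = 1.6157×0.20962×0.20488 + 0.97778×0.97879×0.99899 = 0.069389 + 0.956075 = 1.025464.
Q̄ = (S_0/π) × [bracket] = (1361/π) × 1.025464 = 444.25 W/m².
— Configuration B (ϕ=+62.5°):
cos h₀ = −tan(+62.5°) tan(+0.100°) = -0.0034, h₀ = 1.5741 rad.
Bracket: h₀ sin ϕ sin δ + cos ϕ cos δ sin h₀ = 1.5741×0.88701×0.00175 + 0.46175×1.00000×0.99999 = 0.002443 + 0.461745 = 0.464188.
Q̄ = (S_0/π) × [bracket] = (1361/π) × 0.464188 = 201.10 W/m².
Ratio Q̄_A / Q̄_B = 444.25 / 201.10 = 2.209.

Q̄_A / Q̄_B ≈ 2.21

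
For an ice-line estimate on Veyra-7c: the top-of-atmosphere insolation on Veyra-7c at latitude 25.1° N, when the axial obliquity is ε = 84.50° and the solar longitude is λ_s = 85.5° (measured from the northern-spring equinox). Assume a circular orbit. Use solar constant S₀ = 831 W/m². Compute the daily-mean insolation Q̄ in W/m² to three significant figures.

Q̄ ≈ 350 W/m²

Solar declination: sin δ = sin ε · sin λ_s = sin 84.50° × sin 85.5° = 0.99233, so δ = +82.898°.
cos H₀ = −tan(+25.1°) tan(+82.898°) = -3.7598 ≤ −1 ⇒ polar day, H₀ = π.
Bracket: H₀ sin φ sin δ + cos φ cos δ sin H₀ = 3.1416×0.42420×0.99233 + 0.90557×0.12364×0.00000 = 1.322445 + 0.000000 = 1.322445.
Q̄ = (S₀/π) × [bracket] = (831/π) × 1.322445 = 349.8 W/m².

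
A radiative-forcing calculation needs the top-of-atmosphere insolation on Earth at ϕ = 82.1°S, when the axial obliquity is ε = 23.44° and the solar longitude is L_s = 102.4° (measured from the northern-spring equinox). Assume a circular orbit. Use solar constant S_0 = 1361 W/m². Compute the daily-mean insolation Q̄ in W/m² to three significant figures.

Q̄ ≈ 0.00 W/m²

Solar declination: sin δ = sin ε · sin L_s = sin 23.44° × sin 102.4° = 0.38851, so δ = +22.862°.
cos h₀ = −tan(-82.1°) tan(+22.862°) = 3.0385 ≥ 1 ⇒ polar night, h₀ = 0 and Q̄ = 0.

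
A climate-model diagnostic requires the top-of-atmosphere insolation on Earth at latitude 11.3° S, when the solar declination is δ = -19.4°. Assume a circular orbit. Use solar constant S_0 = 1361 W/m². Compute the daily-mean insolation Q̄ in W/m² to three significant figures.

Q̄ ≈ 446 W/m²

cos h₀ = −tan(-11.3°) tan(-19.400°) = -0.0704, h₀ = 1.6412 rad.
Bracket: h₀ sin ϕ sin δ + cos ϕ cos δ sin h₀ = 1.6412×-0.19595×-0.33216 + 0.98061×0.94322×0.99752 = 0.106820 + 0.922637 = 1.029457.
Q̄ = (S_0/π) × [bracket] = (1361/π) × 1.029457 = 446.0 W/m².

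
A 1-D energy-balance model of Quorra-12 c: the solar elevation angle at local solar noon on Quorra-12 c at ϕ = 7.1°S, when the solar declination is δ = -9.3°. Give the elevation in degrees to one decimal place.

87.8°

At local noon the hour angle is zero, so the zenith angle equals |ϕ − δ| = |-7.1° − (-9.300°)| = 2.200°.
Elevation = 90° − 2.200° = 87.8°.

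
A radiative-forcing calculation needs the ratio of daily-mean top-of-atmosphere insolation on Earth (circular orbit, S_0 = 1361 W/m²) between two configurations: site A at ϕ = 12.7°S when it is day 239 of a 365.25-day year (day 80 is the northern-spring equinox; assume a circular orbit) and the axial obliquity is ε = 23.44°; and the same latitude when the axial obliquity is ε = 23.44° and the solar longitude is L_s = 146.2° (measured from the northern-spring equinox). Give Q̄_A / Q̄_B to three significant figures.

— Configuration A (ϕ=-12.7°):
Solar longitude: L_s = 360° × (239 − 80)/365.25 = 156.715°.
sin δ = sin 23.44° × sin 156.715° = 0.15725, so δ = +9.047°.
cos h₀ = −tan(-12.7°) tan(+9.047°) = 0.0359, h₀ = 1.5349 rad.
Bracket: h₀ sin ϕ sin δ + cos ϕ cos δ sin h₀ = 1.5349×-0.21985×0.15725 + 0.97553×0.98756×0.99936 = -0.053064 + 0.962778 = 0.909714.
Q̄ = (S_0/π) × [bracket] = (1361/π) × 0.909714 = 394.11 W/m².
— Configuration B (ϕ=-12.7°):
Solar declination: sin δ = sin ε · sin L_s = sin 23.44° × sin 146.2° = 0.22129, so δ = +12.785°.
cos h₀ = −tan(-12.7°) tan(+12.785°) = 0.0511, h₀ = 1.5196 rad.
Bracket: h₀ sin ϕ sin δ + cos ϕ cos δ sin h₀ = 1.5196×-0.21985×0.22129 + 0.97553×0.97521×0.99869 = -0.073929 + 0.950100 = 0.876171.
Q̄ = (S_0/π) × [bracket] = (1361/π) × 0.876171 = 379.57 W/m².
Ratio Q̄_A / Q̄_B = 394.11 / 379.57 = 1.038.

Q̄_A / Q̄_B ≈ 1.04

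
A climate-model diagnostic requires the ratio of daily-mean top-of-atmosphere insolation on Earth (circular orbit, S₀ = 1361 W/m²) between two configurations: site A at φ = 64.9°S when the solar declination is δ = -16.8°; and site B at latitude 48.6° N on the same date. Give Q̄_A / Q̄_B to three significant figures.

— Configuration A (φ=-64.9°):
cos H₀ = −tan(-64.9°) tan(-16.800°) = -0.6445, H₀ = 2.2712 rad.
Bracket: H₀ sin φ sin δ + cos φ cos δ sin H₀ = 2.2712×-0.90557×-0.28903 + 0.42420×0.95732×0.76458 = 0.594457 + 0.310492 = 0.904949.
Q̄ = (S₀/π) × [bracket] = (1361/π) × 0.904949 = 392.04 W/m².
— Configuration B (φ=+48.6°):
cos H₀ = −tan(+48.6°) tan(-16.800°) = 0.3425, H₀ = 1.2213 rad.
Bracket: H₀ sin φ sin δ + cos φ cos δ sin H₀ = 1.2213×0.75011×-0.28903 + 0.66131×0.95732×0.93953 = -0.264783 + 0.594803 = 0.330020.
Q̄ = (S₀/π) × [bracket] = (1361/π) × 0.330020 = 142.97 W/m².
Ratio Q̄_A / Q̄_B = 392.04 / 142.97 = 2.742.

Q̄_A / Q̄_B ≈ 2.74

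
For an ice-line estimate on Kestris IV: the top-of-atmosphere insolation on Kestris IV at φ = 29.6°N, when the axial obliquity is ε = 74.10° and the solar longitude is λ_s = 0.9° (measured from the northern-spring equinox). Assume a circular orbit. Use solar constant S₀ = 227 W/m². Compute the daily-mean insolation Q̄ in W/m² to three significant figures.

Q̄ ≈ 63.7 W/m²

Solar declination: sin δ = sin ε · sin λ_s = sin 74.10° × sin 0.9° = 0.01511, so δ = +0.866°.
cos H₀ = −tan(+29.6°) tan(+0.866°) = -0.0086, H₀ = 1.5794 rad.
Bracket: H₀ sin φ sin δ + cos φ cos δ sin H₀ = 1.5794×0.49394×0.01511 + 0.86949×0.99989×0.99996 = 0.011788 + 0.869360 = 0.881148.
Q̄ = (S₀/π) × [bracket] = (227/π) × 0.881148 = 63.67 W/m².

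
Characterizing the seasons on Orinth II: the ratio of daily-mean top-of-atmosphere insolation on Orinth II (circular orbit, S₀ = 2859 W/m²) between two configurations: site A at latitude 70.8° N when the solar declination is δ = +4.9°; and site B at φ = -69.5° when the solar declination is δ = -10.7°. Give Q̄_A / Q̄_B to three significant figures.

Q̄_A / Q̄_B ≈ 0.701

— Configuration A (φ=+70.8°):
cos H₀ = −tan(+70.8°) tan(+4.900°) = -0.2462, H₀ = 1.8195 rad.
Bracket: H₀ sin φ sin δ + cos φ cos δ sin H₀ = 1.8195×0.94438×0.08542 + 0.32887×0.99635×0.96922 = 0.146777 + 0.317584 = 0.464361.
Q̄ = (S₀/π) × [bracket] = (2859/π) × 0.464361 = 422.59 W/m².
— Configuration B (φ=-69.5°):
cos H₀ = −tan(-69.5°) tan(-10.700°) = -0.5054, H₀ = 2.1006 rad.
Bracket: H₀ sin φ sin δ + cos φ cos δ sin H₀ = 2.1006×-0.93667×-0.18567 + 0.35021×0.98261×0.86290 = 0.365319 + 0.296941 = 0.662260.
Q̄ = (S₀/π) × [bracket] = (2859/π) × 0.662260 = 602.69 W/m².
Ratio Q̄_A / Q̄_B = 422.59 / 602.69 = 0.7012.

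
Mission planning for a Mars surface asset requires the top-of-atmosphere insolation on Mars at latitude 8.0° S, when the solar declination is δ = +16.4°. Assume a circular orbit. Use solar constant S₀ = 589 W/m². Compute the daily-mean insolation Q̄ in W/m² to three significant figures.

Q̄ ≈ 167 W/m²

cos H₀ = −tan(-8.0°) tan(+16.400°) = 0.0414, H₀ = 1.5294 rad.
Bracket: H₀ sin φ sin δ + cos φ cos δ sin H₀ = 1.5294×-0.13917×0.28234 + 0.99027×0.95931×0.99914 = -0.060095 + 0.949159 = 0.889064.
Q̄ = (S₀/π) × [bracket] = (589/π) × 0.889064 = 166.7 W/m².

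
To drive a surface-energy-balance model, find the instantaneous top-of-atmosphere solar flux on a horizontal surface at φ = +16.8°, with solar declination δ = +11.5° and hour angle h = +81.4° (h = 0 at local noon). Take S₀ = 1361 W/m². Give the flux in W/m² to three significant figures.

cos θ_z = sin φ sin δ + cos φ cos δ cos h = 0.057624 + 0.140279 = 0.197903.
Flux = S₀ · cos θ_z = 1361 × 0.197903 = 269.3 W/m².

269 W/m²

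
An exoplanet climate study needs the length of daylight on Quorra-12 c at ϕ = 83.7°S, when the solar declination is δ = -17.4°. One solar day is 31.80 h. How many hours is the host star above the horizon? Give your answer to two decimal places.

31.80 h

Sunrise equation: cos h₀ = −tan ϕ · tan δ = -2.8386 ≤ −1, so the host star never sets (polar day) and h₀ = π.
Daylight = 2h₀/(2π) × 31.80 h = (3.1416/π) × 31.80 = 31.80 h.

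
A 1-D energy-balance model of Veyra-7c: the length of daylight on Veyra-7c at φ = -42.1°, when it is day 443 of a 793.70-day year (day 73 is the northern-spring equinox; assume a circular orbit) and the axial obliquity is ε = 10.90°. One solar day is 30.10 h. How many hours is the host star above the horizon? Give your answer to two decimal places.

Solar longitude: λ_s = 360° × (443 − 73)/793.70 = 167.822°.
sin δ = sin 10.90° × sin 167.822° = 0.03989, so δ = +2.286°.
cos H₀ = −tan φ · tan δ = −tan(-42.1°) × tan(+2.286°) = 0.0361, so H₀ = 1.5347 rad = 87.93°.
Daylight = 2H₀/(2π) × 30.10 h = (1.5347/π) × 30.10 = 14.70 h.

14.70 h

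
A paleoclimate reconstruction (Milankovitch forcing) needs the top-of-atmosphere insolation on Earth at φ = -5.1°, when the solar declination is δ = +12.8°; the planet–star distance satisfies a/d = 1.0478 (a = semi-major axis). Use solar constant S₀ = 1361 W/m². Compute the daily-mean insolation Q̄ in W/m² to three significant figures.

cos H₀ = −tan(-5.1°) tan(+12.800°) = 0.0203, H₀ = 1.5505 rad.
Bracket: H₀ sin φ sin δ + cos φ cos δ sin H₀ = 1.5505×-0.08889×0.22155 + 0.99604×0.97515×0.99979 = -0.030535 + 0.971084 = 0.940549.
Inverse-square distance factor (a/d)² = 1.0478² = 1.097885.
Q̄ = (S₀/π) × 1.097885 × [bracket] = (1361/π) × 1.097885 × 0.940549 = 447.3 W/m².

Q̄ ≈ 447 W/m²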